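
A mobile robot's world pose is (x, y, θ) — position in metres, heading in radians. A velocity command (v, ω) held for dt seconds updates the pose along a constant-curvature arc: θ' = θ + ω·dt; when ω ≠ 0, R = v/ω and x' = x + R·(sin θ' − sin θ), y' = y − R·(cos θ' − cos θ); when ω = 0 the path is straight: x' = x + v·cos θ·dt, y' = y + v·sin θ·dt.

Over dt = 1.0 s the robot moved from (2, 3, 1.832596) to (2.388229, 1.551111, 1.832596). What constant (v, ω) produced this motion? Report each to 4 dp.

v = -1.5000, ω = 0.0000

Δθ = 1.832596 − 1.832596 = 0.000000
ω = Δθ/dt = 0.000000/1.0 = 0.0000
ω = 0 → v = (Δx·cos θ + Δy·sin θ)/dt = -1.5000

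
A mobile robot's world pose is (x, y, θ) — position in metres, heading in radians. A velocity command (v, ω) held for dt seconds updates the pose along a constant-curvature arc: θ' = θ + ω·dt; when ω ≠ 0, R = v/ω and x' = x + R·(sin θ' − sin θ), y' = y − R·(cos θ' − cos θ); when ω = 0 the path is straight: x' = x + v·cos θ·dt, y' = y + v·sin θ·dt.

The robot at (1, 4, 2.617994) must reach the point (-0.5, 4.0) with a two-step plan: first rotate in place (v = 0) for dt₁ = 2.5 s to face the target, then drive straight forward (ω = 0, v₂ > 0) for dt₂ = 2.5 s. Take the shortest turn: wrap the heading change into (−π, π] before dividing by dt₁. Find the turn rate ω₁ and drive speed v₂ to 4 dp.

ω₁ = 0.2094, v₂ = 0.6000

heading to target = atan2(4−4, -0.5−1) = 3.1416
Δθ = wrap(3.1416 − 2.6180) = 0.5236; ω₁ = Δθ/dt₁ = 0.2094
distance = √((-0.5−1)² + (4−4)²) = 1.5000; v₂ = distance/dt₂ = 0.6000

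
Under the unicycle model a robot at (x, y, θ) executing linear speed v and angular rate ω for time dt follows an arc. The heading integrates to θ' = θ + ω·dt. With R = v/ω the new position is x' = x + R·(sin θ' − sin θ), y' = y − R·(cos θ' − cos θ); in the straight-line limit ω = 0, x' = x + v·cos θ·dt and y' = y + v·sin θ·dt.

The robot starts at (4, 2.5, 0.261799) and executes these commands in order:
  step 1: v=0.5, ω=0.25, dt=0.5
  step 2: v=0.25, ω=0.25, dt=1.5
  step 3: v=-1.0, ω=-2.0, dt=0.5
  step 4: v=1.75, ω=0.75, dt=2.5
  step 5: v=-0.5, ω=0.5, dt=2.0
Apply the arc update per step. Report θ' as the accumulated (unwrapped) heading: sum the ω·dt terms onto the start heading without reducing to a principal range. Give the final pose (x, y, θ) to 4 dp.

step 1: θ'=0.3868 (R=2.0000) → pose (4.2368, 2.5796, 0.3868)
step 2: θ'=0.7618 (R=1.0000) → pose (4.5498, 2.7821, 0.7618)
step 3: θ'=-0.2382 (R=0.5000) → pose (4.0867, 2.6581, -0.2382)
step 4: θ'=1.6368 (R=2.3333) → pose (6.9655, 5.0794, 1.6368)
step 5: θ'=2.6368 (R=-1.0000) → pose (7.4797, 4.2701, 2.6368)

(7.4797, 4.2701, 2.6368)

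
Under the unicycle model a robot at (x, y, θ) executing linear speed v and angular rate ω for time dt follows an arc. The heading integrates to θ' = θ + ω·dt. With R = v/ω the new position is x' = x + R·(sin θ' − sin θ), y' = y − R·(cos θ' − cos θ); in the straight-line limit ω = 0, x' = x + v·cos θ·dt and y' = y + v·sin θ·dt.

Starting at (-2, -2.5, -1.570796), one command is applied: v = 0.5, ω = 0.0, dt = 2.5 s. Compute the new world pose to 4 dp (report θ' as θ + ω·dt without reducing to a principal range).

θ' = -1.5708 + 0.0·2.5 = -1.5708
ω = 0 → straight: x' = -2 + 0.5·cos(-1.5708)·2.5 = -2.0000
y' = -2.5 + 0.5·sin(-1.5708)·2.5 = -3.7500

(-2.0000, -3.7500, -1.5708)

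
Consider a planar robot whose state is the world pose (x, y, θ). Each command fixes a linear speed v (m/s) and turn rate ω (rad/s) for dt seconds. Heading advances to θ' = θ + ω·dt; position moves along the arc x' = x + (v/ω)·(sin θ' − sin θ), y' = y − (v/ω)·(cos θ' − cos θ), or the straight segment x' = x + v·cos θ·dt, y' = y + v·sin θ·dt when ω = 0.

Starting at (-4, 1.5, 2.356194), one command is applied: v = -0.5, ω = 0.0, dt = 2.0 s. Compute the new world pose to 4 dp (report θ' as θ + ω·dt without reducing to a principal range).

θ' = 2.3562 + 0.0·2.0 = 2.3562
ω = 0 → straight: x' = -4 + -0.5·cos(2.3562)·2.0 = -3.2929
y' = 1.5 + -0.5·sin(2.3562)·2.0 = 0.7929

(-3.2929, 0.7929, 2.3562)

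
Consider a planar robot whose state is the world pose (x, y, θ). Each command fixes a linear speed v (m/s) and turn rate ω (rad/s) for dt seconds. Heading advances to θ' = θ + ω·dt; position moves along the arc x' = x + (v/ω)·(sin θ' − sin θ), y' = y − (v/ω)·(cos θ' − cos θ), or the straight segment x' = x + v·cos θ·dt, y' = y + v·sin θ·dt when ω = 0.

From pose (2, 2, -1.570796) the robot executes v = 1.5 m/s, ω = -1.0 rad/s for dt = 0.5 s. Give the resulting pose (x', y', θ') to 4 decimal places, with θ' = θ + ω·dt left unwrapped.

θ' = -1.5708 + -1.0·0.5 = -2.0708
R = v/ω = 1.5/-1.0 = -1.5000
x' = 2 + -1.5000·(sin -2.0708 − sin -1.5708) = 1.8164
y' = 2 − -1.5000·(cos -2.0708 − cos -1.5708) = 1.2809

(1.8164, 1.2809, -2.0708)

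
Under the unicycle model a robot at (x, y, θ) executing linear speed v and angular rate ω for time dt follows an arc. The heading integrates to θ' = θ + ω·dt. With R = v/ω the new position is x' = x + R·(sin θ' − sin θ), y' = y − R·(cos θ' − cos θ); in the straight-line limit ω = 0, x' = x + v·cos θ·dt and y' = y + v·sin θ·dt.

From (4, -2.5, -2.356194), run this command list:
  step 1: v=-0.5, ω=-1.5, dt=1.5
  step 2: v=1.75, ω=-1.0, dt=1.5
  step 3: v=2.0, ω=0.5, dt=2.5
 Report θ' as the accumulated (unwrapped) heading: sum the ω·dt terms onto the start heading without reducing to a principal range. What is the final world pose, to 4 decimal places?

step 1: θ'=-4.6062 (R=0.3333) → pose (4.5672, -2.7004, -4.6062)
step 2: θ'=-6.1062 (R=-1.7500) → pose (5.9992, -0.7922, -6.1062)
step 3: θ'=-4.8562 (R=4.0000) → pose (9.2536, 2.5721, -4.8562)

(9.2536, 2.5721, -4.8562)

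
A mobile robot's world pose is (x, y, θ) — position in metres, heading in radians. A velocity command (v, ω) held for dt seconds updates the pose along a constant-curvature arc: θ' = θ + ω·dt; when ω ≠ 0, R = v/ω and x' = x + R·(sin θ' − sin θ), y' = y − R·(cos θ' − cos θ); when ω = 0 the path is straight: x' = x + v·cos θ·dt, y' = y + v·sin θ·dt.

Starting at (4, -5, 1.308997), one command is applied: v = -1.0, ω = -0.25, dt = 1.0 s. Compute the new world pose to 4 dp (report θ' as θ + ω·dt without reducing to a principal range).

(3.6238, -5.9237, 1.0590)

θ' = 1.3090 + -0.25·1.0 = 1.0590
R = v/ω = -1.0/-0.25 = 4.0000
x' = 4 + 4.0000·(sin 1.0590 − sin 1.3090) = 3.6238
y' = -5 − 4.0000·(cos 1.0590 − cos 1.3090) = -5.9237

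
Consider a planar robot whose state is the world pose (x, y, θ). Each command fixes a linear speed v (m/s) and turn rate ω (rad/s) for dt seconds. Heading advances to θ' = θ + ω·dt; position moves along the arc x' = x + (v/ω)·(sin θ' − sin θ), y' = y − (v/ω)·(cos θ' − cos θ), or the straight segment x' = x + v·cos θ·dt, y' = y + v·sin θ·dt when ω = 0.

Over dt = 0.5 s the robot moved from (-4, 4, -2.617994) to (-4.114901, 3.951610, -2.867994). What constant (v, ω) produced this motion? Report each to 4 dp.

v = 0.2500, ω = -0.5000

Δθ = -2.867994 − -2.617994 = -0.250000
ω = Δθ/dt = -0.250000/0.5 = -0.5000
R = Δx/(sin θ' − sin θ) = -0.5000
v = R·ω = -0.5000·-0.5000 = 0.2500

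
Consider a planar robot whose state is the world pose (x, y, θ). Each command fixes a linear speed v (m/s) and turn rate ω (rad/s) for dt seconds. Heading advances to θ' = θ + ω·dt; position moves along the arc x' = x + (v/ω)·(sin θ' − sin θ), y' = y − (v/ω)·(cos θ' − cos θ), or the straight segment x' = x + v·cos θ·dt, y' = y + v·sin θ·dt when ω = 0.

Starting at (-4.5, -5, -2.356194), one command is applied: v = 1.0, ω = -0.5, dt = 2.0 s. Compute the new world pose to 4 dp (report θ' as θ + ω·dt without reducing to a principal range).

θ' = -2.3562 + -0.5·2.0 = -3.3562
R = v/ω = 1.0/-0.5 = -2.0000
x' = -4.5 + -2.0000·(sin -3.3562 − sin -2.3562) = -6.3401
y' = -5 − -2.0000·(cos -3.3562 − cos -2.3562) = -5.5399

(-6.3401, -5.5399, -3.3562)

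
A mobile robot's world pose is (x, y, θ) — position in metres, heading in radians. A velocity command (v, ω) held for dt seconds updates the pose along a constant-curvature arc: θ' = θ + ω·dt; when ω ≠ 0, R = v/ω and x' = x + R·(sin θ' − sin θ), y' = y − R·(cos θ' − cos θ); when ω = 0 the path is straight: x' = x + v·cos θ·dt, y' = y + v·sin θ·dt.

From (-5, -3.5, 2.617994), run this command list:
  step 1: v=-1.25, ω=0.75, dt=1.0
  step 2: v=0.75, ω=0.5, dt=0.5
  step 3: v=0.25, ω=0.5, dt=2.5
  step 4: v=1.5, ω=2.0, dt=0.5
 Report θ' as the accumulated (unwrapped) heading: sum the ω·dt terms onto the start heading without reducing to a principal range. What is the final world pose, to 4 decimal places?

(-3.9700, -4.9014, 5.8680)

step 1: θ'=3.3680 (R=-1.6667) → pose (-3.7925, -3.6808, 3.3680)
step 2: θ'=3.6180 (R=1.5000) → pose (-4.1437, -3.8095, 3.6180)
step 3: θ'=4.8680 (R=0.5000) → pose (-4.4084, -4.3313, 4.8680)
step 4: θ'=5.8680 (R=0.7500) → pose (-3.9700, -4.9014, 5.8680)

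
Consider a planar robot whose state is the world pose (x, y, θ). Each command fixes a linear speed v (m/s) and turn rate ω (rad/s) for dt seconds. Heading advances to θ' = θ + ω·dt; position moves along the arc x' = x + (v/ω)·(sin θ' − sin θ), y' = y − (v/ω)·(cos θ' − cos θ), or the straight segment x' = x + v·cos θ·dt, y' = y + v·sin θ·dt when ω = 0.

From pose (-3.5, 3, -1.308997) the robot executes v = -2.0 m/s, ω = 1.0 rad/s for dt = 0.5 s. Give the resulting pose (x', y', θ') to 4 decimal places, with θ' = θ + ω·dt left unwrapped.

(-3.9847, 3.8628, -0.8090)

θ' = -1.3090 + 1.0·0.5 = -0.8090
R = v/ω = -2.0/1.0 = -2.0000
x' = -3.5 + -2.0000·(sin -0.8090 − sin -1.3090) = -3.9847
y' = 3 − -2.0000·(cos -0.8090 − cos -1.3090) = 3.8628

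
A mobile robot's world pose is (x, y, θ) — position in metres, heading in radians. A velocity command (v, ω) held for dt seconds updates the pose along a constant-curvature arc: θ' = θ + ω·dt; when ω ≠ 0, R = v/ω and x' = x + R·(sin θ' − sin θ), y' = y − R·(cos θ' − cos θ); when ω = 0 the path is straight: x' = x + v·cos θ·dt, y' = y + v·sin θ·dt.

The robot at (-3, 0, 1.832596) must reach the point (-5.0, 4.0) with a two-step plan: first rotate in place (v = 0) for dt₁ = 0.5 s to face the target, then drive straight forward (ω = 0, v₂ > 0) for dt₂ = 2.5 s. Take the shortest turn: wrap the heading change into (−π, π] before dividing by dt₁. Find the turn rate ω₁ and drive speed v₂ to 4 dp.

heading to target = atan2(4−0, -5−-3) = 2.0344
Δθ = wrap(2.0344 − 1.8326) = 0.2018; ω₁ = Δθ/dt₁ = 0.4037
distance = √((-5−-3)² + (4−0)²) = 4.4721; v₂ = distance/dt₂ = 1.7889

ω₁ = 0.4037, v₂ = 1.7889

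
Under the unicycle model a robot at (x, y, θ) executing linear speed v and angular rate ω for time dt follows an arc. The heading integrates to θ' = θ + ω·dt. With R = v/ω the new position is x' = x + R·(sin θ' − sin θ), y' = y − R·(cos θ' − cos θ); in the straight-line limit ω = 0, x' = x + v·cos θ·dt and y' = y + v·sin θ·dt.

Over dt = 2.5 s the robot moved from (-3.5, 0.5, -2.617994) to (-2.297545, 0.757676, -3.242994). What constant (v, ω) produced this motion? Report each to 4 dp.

Δθ = -3.242994 − -2.617994 = -0.625000
ω = Δθ/dt = -0.625000/2.5 = -0.2500
R = Δx/(sin θ' − sin θ) = 2.0000
v = R·ω = 2.0000·-0.2500 = -0.5000

v = -0.5000, ω = -0.2500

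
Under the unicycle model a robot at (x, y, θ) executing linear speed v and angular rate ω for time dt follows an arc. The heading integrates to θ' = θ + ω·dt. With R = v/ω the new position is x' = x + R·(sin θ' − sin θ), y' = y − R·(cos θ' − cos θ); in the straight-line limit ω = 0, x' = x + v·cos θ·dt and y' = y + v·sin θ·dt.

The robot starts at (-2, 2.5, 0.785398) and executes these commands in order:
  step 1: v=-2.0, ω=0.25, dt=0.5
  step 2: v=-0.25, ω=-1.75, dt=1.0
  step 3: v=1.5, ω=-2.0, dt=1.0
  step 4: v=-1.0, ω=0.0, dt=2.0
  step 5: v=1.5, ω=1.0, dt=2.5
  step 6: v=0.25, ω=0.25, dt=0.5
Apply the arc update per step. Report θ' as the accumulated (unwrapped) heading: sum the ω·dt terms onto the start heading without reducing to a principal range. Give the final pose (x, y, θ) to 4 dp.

step 1: θ'=0.9104 (R=-8.0000) → pose (-2.6611, 1.7506, 0.9104)
step 2: θ'=-0.8396 (R=0.1429) → pose (-2.8803, 1.7428, -0.8396)
step 3: θ'=-2.8396 (R=-0.7500) → pose (-3.2155, 0.5260, -2.8396)
step 4: θ'=-2.8396 (straight) → pose (-1.3060, 1.1208, -2.8396)
step 5: θ'=-0.3396 (R=1.5000) → pose (-1.3596, -1.7257, -0.3396)
step 6: θ'=-0.2146 (R=1.0000) → pose (-1.2394, -1.7598, -0.2146)

(-1.2394, -1.7598, -0.2146)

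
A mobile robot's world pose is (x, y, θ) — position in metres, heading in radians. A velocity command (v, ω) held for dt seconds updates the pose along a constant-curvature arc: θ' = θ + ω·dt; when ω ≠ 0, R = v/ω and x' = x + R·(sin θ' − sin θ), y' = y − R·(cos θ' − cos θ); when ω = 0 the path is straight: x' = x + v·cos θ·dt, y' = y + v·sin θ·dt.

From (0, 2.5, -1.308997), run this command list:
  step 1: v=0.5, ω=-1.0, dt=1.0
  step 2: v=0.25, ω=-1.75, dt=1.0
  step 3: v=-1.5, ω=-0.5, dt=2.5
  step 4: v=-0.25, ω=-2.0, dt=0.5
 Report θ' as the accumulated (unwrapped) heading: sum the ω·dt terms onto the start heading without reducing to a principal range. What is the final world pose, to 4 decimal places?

step 1: θ'=-2.3090 (R=-0.5000) → pose (-0.1131, 2.0341, -2.3090)
step 2: θ'=-4.0590 (R=-0.1429) → pose (-0.3322, 2.0434, -4.0590)
step 3: θ'=-5.3090 (R=3.0000) → pose (-0.2326, -1.4658, -5.3090)
step 4: θ'=-6.3090 (R=0.1250) → pose (-0.3392, -1.5205, -6.3090)

(-0.3392, -1.5205, -6.3090)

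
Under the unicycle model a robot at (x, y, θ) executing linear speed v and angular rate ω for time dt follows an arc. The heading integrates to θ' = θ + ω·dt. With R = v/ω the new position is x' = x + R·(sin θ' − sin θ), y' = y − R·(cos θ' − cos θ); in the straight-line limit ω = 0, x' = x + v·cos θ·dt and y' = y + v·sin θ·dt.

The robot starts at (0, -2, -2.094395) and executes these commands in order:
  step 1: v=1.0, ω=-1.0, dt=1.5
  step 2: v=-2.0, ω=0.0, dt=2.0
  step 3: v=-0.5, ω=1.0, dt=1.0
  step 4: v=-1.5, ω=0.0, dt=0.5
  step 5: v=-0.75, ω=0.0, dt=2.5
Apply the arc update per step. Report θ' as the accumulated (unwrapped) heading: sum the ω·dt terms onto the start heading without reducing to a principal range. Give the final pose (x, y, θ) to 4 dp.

(5.0140, -2.7608, -2.5944)

step 1: θ'=-3.5944 (R=-1.0000) → pose (-1.3035, -2.3992, -3.5944)
step 2: θ'=-3.5944 (straight) → pose (2.2934, -4.1492, -3.5944)
step 3: θ'=-2.5944 (R=-0.5000) → pose (2.7723, -4.1266, -2.5944)
step 4: θ'=-2.5944 (straight) → pose (3.4128, -3.7363, -2.5944)
step 5: θ'=-2.5944 (straight) → pose (5.0140, -2.7608, -2.5944)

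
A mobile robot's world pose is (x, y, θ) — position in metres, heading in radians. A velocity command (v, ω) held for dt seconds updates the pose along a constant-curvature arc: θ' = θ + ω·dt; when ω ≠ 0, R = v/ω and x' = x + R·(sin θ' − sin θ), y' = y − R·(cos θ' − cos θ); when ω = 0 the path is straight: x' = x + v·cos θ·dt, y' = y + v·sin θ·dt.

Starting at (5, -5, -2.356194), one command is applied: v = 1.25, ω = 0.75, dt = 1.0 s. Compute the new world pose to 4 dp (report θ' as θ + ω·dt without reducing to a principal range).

θ' = -2.3562 + 0.75·1.0 = -1.6062
R = v/ω = 1.25/0.75 = 1.6667
x' = 5 + 1.6667·(sin -1.6062 − sin -2.3562) = 4.5129
y' = -5 − 1.6667·(cos -1.6062 − cos -2.3562) = -6.1195

(4.5129, -6.1195, -1.6062)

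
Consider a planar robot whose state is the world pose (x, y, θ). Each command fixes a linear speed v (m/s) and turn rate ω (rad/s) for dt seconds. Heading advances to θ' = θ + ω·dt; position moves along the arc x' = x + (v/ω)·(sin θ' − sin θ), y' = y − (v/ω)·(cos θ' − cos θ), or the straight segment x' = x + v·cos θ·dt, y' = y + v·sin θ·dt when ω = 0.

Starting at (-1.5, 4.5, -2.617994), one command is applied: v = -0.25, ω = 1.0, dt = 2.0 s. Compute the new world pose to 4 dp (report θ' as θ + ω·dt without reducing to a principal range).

θ' = -2.6180 + 1.0·2.0 = -0.6180
R = v/ω = -0.25/1.0 = -0.2500
x' = -1.5 + -0.2500·(sin -0.6180 − sin -2.6180) = -1.4801
y' = 4.5 − -0.2500·(cos -0.6180 − cos -2.6180) = 4.9203

(-1.4801, 4.9203, -0.6180)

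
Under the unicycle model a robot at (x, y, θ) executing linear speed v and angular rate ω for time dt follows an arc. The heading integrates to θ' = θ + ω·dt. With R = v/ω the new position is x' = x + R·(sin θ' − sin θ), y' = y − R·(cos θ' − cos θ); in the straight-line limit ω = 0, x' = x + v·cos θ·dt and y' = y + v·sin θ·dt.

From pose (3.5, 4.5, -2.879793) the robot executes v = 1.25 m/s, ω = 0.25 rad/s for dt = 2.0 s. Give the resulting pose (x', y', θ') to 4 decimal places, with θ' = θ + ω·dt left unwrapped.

θ' = -2.8798 + 0.25·2.0 = -2.3798
R = v/ω = 1.25/0.25 = 5.0000
x' = 3.5 + 5.0000·(sin -2.3798 − sin -2.8798) = 1.3430
y' = 4.5 − 5.0000·(cos -2.3798 − cos -2.8798) = 3.2883

(1.3430, 3.2883, -2.3798)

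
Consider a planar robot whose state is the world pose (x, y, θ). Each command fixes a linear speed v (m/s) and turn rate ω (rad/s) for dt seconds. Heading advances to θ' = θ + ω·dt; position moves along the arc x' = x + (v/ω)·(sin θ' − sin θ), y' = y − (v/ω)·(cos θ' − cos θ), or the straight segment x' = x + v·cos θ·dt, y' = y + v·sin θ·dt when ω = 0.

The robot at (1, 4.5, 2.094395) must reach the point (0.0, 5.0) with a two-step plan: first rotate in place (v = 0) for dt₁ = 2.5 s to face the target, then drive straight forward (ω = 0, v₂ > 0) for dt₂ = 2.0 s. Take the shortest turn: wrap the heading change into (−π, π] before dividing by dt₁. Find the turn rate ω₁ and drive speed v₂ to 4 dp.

ω₁ = 0.2334, v₂ = 0.5590

heading to target = atan2(5−4.5, 0−1) = 2.6779
Δθ = wrap(2.6779 − 2.0944) = 0.5836; ω₁ = Δθ/dt₁ = 0.2334
distance = √((0−1)² + (5−4.5)²) = 1.1180; v₂ = distance/dt₂ = 0.5590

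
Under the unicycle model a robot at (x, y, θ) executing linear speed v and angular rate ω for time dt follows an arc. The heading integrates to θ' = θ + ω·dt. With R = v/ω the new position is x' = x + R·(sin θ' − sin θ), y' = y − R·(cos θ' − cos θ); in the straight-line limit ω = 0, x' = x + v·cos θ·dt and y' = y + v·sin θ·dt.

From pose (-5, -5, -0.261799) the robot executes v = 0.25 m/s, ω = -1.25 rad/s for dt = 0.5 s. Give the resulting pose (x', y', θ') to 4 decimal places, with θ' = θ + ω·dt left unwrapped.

(-4.8968, -5.0668, -0.8868)

θ' = -0.2618 + -1.25·0.5 = -0.8868
R = v/ω = 0.25/-1.25 = -0.2000
x' = -5 + -0.2000·(sin -0.8868 − sin -0.2618) = -4.8968
y' = -5 − -0.2000·(cos -0.8868 − cos -0.2618) = -5.0668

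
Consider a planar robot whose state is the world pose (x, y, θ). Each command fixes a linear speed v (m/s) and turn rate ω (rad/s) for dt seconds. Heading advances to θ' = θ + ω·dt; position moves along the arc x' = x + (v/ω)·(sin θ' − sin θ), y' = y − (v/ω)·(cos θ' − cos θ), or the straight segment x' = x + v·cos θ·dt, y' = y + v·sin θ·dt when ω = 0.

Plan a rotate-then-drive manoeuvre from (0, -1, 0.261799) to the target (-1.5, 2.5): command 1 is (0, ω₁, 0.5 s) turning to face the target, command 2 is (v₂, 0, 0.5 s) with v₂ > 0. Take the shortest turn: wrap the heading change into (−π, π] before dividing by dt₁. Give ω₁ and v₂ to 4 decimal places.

heading to target = atan2(2.5−-1, -1.5−0) = 1.9757
Δθ = wrap(1.9757 − 0.2618) = 1.7139; ω₁ = Δθ/dt₁ = 3.4278
distance = √((-1.5−0)² + (2.5−-1)²) = 3.8079; v₂ = distance/dt₂ = 7.6158

ω₁ = 3.4278, v₂ = 7.6158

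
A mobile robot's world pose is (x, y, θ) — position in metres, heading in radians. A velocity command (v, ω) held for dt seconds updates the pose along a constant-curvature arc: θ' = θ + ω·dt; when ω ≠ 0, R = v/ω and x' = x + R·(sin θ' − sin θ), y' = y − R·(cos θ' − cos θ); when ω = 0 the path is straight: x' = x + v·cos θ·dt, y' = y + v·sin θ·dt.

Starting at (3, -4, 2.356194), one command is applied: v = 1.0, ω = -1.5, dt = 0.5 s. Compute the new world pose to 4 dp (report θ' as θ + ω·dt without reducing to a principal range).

(2.8052, -3.5522, 1.6062)

θ' = 2.3562 + -1.5·0.5 = 1.6062
R = v/ω = 1.0/-1.5 = -0.6667
x' = 3 + -0.6667·(sin 1.6062 − sin 2.3562) = 2.8052
y' = -4 − -0.6667·(cos 1.6062 − cos 2.3562) = -3.5522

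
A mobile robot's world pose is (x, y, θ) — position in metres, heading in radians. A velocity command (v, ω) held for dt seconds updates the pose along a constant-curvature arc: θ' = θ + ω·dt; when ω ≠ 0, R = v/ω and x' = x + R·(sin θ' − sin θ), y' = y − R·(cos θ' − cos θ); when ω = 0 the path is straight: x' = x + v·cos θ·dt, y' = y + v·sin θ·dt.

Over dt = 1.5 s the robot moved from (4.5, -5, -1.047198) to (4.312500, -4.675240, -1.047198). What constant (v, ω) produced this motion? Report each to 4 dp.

Δθ = -1.047198 − -1.047198 = 0.000000
ω = Δθ/dt = 0.000000/1.5 = 0.0000
ω = 0 → v = (Δx·cos θ + Δy·sin θ)/dt = -0.2500

v = -0.2500, ω = 0.0000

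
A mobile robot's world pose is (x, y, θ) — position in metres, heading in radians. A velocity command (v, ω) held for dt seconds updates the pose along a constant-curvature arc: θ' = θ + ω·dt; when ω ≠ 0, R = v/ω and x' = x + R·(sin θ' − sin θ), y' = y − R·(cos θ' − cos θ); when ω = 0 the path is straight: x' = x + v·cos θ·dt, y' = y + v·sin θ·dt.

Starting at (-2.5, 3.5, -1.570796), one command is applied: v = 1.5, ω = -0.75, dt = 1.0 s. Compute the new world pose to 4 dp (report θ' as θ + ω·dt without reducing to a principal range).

θ' = -1.5708 + -0.75·1.0 = -2.3208
R = v/ω = 1.5/-0.75 = -2.0000
x' = -2.5 + -2.0000·(sin -2.3208 − sin -1.5708) = -3.0366
y' = 3.5 − -2.0000·(cos -2.3208 − cos -1.5708) = 2.1367

(-3.0366, 2.1367, -2.3208)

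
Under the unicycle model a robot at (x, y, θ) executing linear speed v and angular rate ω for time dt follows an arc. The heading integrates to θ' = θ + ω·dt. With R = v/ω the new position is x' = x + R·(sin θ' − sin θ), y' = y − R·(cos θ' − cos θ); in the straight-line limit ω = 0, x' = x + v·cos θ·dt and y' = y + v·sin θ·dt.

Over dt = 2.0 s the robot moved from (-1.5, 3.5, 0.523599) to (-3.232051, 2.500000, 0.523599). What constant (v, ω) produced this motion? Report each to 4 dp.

v = -1.0000, ω = 0.0000

Δθ = 0.523599 − 0.523599 = 0.000000
ω = Δθ/dt = 0.000000/2.0 = 0.0000
ω = 0 → v = (Δx·cos θ + Δy·sin θ)/dt = -1.0000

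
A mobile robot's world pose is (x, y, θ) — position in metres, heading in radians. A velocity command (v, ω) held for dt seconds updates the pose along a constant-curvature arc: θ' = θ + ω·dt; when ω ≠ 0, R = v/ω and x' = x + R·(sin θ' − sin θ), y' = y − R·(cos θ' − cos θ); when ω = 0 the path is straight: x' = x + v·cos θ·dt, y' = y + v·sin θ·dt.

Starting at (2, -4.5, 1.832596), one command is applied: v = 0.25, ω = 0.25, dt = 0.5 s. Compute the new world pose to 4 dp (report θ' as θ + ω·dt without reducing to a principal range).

θ' = 1.8326 + 0.25·0.5 = 1.9576
R = v/ω = 0.25/0.25 = 1.0000
x' = 2 + 1.0000·(sin 1.9576 − sin 1.8326) = 1.9602
y' = -4.5 − 1.0000·(cos 1.9576 − cos 1.8326) = -4.3816

(1.9602, -4.3816, 1.9576)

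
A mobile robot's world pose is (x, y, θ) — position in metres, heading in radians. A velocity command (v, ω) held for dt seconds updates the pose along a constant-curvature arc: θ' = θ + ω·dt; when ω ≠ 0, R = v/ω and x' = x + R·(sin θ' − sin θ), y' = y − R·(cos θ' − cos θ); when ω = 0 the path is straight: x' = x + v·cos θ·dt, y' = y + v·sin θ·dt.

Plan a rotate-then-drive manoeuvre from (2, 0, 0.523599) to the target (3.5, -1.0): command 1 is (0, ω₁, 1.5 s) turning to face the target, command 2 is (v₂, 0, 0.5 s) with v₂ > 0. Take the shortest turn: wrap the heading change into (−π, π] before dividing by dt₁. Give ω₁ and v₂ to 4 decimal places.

ω₁ = -0.7411, v₂ = 3.6056

heading to target = atan2(-1−0, 3.5−2) = -0.5880
Δθ = wrap(-0.5880 − 0.5236) = -1.1116; ω₁ = Δθ/dt₁ = -0.7411
distance = √((3.5−2)² + (-1−0)²) = 1.8028; v₂ = distance/dt₂ = 3.6056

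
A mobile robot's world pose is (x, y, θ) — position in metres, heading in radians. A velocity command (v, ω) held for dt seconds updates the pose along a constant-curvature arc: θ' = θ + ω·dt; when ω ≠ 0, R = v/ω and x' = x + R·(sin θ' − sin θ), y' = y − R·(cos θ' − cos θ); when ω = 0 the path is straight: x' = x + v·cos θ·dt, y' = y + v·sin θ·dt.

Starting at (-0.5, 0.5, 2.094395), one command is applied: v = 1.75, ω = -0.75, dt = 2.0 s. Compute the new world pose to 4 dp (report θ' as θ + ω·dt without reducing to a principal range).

(0.2140, 3.5998, 0.5944)

θ' = 2.0944 + -0.75·2.0 = 0.5944
R = v/ω = 1.75/-0.75 = -2.3333
x' = -0.5 + -2.3333·(sin 0.5944 − sin 2.0944) = 0.2140
y' = 0.5 − -2.3333·(cos 0.5944 − cos 2.0944) = 3.5998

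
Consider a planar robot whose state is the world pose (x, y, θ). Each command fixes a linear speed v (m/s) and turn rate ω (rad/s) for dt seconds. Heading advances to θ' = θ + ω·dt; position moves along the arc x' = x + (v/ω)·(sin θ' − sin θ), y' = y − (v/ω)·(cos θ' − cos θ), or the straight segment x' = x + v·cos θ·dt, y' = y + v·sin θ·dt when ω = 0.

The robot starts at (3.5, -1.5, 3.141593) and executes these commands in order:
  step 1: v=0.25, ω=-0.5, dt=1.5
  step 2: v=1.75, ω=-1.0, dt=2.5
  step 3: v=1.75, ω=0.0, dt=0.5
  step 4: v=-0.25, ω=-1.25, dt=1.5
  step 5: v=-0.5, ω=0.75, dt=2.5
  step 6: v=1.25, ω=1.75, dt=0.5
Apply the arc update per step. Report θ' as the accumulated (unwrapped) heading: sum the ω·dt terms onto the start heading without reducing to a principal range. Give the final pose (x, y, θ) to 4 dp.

step 1: θ'=2.3916 (R=-0.5000) → pose (3.1592, -1.3658, 2.3916)
step 2: θ'=-0.1084 (R=-1.7500) → pose (4.5414, 1.6543, -0.1084)
step 3: θ'=-0.1084 (straight) → pose (5.4113, 1.5597, -0.1084)
step 4: θ'=-1.9834 (R=0.2000) → pose (5.2497, 1.8387, -1.9834)
step 5: θ'=-0.1084 (R=-0.6667) → pose (4.7111, 2.7688, -0.1084)
step 6: θ'=0.7666 (R=0.7143) → pose (5.2839, 2.9644, 0.7666)

(5.2839, 2.9644, 0.7666)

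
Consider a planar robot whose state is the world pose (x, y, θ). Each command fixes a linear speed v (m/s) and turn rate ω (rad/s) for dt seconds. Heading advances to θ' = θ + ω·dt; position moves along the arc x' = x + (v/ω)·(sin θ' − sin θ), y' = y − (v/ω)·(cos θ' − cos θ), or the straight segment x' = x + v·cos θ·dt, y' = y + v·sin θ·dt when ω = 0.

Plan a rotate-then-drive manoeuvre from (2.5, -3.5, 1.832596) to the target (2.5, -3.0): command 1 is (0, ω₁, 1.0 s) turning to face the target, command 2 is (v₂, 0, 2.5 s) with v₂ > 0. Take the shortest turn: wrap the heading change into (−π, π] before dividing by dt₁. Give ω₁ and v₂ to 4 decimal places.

heading to target = atan2(-3−-3.5, 2.5−2.5) = 1.5708
Δθ = wrap(1.5708 − 1.8326) = -0.2618; ω₁ = Δθ/dt₁ = -0.2618
distance = √((2.5−2.5)² + (-3−-3.5)²) = 0.5000; v₂ = distance/dt₂ = 0.2000

ω₁ = -0.2618, v₂ = 0.2000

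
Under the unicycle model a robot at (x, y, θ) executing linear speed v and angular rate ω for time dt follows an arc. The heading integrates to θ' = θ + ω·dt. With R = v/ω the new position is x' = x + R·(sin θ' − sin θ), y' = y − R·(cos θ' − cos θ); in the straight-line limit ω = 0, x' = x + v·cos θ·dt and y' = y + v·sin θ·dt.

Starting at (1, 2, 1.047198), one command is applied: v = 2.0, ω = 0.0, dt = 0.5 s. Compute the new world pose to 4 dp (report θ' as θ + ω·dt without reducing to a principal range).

θ' = 1.0472 + 0.0·0.5 = 1.0472
ω = 0 → straight: x' = 1 + 2.0·cos(1.0472)·0.5 = 1.5000
y' = 2 + 2.0·sin(1.0472)·0.5 = 2.8660

(1.5000, 2.8660, 1.0472)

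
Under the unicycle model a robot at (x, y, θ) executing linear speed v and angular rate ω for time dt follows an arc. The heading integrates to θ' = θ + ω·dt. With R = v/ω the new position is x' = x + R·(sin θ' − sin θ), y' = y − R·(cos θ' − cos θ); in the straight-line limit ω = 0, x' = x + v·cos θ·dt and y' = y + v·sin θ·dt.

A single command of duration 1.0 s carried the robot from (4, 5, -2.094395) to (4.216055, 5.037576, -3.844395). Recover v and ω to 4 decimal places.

Δθ = -3.844395 − -2.094395 = -1.750000
ω = Δθ/dt = -1.750000/1.0 = -1.7500
R = Δx/(sin θ' − sin θ) = 0.1429
v = R·ω = 0.1429·-1.7500 = -0.2500

v = -0.2500, ω = -1.7500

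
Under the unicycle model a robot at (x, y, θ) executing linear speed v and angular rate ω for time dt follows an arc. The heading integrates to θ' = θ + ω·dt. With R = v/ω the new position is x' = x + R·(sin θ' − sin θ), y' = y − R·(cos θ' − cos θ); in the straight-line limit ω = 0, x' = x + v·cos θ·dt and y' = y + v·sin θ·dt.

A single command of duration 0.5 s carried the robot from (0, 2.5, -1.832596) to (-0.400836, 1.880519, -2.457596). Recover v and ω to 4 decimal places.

Δθ = -2.457596 − -1.832596 = -0.625000
ω = Δθ/dt = -0.625000/0.5 = -1.2500
R = −Δy/(cos θ' − cos θ) = -1.2000
v = R·ω = -1.2000·-1.2500 = 1.5000

v = 1.5000, ω = -1.2500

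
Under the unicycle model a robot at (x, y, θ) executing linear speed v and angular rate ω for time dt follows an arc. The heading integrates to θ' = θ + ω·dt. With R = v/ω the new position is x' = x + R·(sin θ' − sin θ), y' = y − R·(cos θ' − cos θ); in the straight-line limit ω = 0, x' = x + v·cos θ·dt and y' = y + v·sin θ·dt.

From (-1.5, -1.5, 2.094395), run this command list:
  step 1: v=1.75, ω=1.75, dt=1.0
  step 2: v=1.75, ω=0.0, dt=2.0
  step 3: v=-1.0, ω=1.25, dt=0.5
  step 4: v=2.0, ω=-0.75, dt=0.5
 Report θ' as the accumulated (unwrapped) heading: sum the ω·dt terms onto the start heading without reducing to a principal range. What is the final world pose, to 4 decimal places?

(-5.8385, -3.9847, 4.0944)

step 1: θ'=3.8444 (R=1.0000) → pose (-3.0124, -1.2370, 3.8444)
step 2: θ'=3.8444 (straight) → pose (-5.6830, -3.4992, 3.8444)
step 3: θ'=4.4694 (R=-0.8000) → pose (-5.4236, -3.0813, 4.4694)
step 4: θ'=4.0944 (R=-2.6667) → pose (-5.8385, -3.9847, 4.0944)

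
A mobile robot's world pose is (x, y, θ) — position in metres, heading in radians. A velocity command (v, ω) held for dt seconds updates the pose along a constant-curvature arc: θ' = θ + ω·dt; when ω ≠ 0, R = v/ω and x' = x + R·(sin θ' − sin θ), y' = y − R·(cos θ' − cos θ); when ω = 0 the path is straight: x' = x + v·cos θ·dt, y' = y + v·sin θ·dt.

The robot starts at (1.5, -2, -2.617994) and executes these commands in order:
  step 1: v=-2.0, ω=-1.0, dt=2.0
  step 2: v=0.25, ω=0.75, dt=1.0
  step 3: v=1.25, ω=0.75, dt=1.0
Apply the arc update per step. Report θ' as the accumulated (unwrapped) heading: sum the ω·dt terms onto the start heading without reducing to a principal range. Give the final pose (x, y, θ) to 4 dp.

step 1: θ'=-4.6180 (R=2.0000) → pose (4.4911, -3.5435, -4.6180)
step 2: θ'=-3.8680 (R=0.3333) → pose (4.3806, -3.3258, -3.8680)
step 3: θ'=-3.1180 (R=1.6667) → pose (3.2343, -2.9055, -3.1180)

(3.2343, -2.9055, -3.1180)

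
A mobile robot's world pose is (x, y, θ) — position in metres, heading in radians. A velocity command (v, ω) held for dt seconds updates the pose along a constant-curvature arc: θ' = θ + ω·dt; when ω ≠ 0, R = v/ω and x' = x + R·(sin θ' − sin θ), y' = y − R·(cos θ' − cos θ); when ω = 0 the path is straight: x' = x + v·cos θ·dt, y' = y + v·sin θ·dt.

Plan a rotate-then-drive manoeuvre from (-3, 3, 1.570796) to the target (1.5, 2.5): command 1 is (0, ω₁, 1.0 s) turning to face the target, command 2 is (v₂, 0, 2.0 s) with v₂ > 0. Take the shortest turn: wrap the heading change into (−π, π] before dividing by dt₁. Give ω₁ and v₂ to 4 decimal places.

heading to target = atan2(2.5−3, 1.5−-3) = -0.1107
Δθ = wrap(-0.1107 − 1.5708) = -1.6815; ω₁ = Δθ/dt₁ = -1.6815
distance = √((1.5−-3)² + (2.5−3)²) = 4.5277; v₂ = distance/dt₂ = 2.2638

ω₁ = -1.6815, v₂ = 2.2638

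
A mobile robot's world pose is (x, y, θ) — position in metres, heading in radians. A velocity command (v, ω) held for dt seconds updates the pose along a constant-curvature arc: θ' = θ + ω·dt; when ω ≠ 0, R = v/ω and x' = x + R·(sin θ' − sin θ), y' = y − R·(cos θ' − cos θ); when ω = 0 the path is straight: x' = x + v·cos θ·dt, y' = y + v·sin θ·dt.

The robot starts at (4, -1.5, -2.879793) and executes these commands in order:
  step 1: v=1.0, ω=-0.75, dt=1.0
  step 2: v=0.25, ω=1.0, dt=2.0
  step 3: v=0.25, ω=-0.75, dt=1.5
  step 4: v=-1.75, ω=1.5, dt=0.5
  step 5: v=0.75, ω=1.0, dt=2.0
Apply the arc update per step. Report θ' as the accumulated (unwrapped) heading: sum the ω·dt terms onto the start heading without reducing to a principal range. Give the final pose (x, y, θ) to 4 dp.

(3.7510, -2.3603, -0.0048)

step 1: θ'=-3.6298 (R=-1.3333) → pose (3.0295, -1.3897, -3.6298)
step 2: θ'=-1.6298 (R=0.2500) → pose (2.6627, -1.5957, -1.6298)
step 3: θ'=-2.7548 (R=-0.3333) → pose (2.4557, -1.8848, -2.7548)
step 4: θ'=-2.0048 (R=-1.1667) → pose (3.0741, -1.2949, -2.0048)
step 5: θ'=-0.0048 (R=0.7500) → pose (3.7510, -2.3603, -0.0048)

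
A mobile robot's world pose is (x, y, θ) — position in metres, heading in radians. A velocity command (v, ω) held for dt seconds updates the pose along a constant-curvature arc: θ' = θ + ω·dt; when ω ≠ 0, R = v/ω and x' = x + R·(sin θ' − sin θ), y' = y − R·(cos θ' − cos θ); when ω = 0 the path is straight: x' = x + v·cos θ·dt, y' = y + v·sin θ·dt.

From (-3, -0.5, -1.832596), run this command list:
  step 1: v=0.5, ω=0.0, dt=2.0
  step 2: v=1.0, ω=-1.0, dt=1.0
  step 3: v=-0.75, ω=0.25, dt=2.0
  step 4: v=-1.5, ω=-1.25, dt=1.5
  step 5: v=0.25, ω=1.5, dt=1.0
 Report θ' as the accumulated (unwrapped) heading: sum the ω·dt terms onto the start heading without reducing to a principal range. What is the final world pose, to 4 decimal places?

step 1: θ'=-1.8326 (straight) → pose (-3.2588, -1.4659, -1.8326)
step 2: θ'=-2.8326 (R=-1.0000) → pose (-3.9206, -2.1597, -2.8326)
step 3: θ'=-2.3326 (R=-3.0000) → pose (-2.6622, -1.3725, -2.3326)
step 4: θ'=-4.2076 (R=1.2000) → pose (-0.7435, -1.6204, -4.2076)
step 5: θ'=-2.7076 (R=0.1667) → pose (-0.9595, -1.5498, -2.7076)

(-0.9595, -1.5498, -2.7076)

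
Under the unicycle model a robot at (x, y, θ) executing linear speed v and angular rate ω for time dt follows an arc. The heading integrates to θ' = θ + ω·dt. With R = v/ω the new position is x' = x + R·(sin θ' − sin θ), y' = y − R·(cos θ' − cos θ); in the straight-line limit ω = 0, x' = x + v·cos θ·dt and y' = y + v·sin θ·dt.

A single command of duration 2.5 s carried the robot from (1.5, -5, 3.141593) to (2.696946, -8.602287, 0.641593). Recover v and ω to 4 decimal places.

Δθ = 0.641593 − 3.141593 = -2.500000
ω = Δθ/dt = -2.500000/2.5 = -1.0000
R = −Δy/(cos θ' − cos θ) = 2.0000
v = R·ω = 2.0000·-1.0000 = -2.0000

v = -2.0000, ω = -1.0000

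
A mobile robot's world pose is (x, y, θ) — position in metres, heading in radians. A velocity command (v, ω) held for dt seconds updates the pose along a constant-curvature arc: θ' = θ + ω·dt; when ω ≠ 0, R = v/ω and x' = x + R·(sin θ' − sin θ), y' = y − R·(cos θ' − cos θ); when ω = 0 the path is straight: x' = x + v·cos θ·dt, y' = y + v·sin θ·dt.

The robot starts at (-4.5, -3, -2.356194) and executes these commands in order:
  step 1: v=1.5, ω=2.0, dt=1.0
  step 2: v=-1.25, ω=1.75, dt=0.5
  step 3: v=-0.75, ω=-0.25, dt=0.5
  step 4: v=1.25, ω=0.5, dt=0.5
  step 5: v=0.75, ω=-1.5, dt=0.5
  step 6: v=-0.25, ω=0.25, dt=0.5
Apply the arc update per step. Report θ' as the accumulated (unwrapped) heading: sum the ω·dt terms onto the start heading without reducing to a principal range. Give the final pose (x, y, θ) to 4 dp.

(-4.4012, -4.0357, 0.0188)

step 1: θ'=-0.3562 (R=0.7500) → pose (-4.2312, -4.2333, -0.3562)
step 2: θ'=0.5188 (R=-0.7143) → pose (-4.8345, -4.2824, 0.5188)
step 3: θ'=0.3938 (R=3.0000) → pose (-5.1709, -4.4475, 0.3938)
step 4: θ'=0.6438 (R=2.5000) → pose (-4.6295, -4.1384, 0.6438)
step 5: θ'=-0.1062 (R=-0.5000) → pose (-4.2764, -4.0412, -0.1062)
step 6: θ'=0.0188 (R=-1.0000) → pose (-4.4012, -4.0357, 0.0188)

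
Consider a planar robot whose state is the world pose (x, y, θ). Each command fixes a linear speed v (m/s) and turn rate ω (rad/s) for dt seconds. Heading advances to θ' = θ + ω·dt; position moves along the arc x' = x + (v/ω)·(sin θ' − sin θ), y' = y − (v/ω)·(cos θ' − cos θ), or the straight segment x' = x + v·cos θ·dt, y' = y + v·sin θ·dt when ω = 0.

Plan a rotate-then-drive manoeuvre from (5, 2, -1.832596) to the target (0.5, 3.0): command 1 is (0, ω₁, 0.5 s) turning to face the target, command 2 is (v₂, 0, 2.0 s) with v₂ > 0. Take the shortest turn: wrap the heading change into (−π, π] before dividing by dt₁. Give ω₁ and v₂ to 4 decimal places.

heading to target = atan2(3−2, 0.5−5) = 2.9229
Δθ = wrap(2.9229 − -1.8326) = -1.5277; ω₁ = Δθ/dt₁ = -3.0553
distance = √((0.5−5)² + (3−2)²) = 4.6098; v₂ = distance/dt₂ = 2.3049

ω₁ = -3.0553, v₂ = 2.3049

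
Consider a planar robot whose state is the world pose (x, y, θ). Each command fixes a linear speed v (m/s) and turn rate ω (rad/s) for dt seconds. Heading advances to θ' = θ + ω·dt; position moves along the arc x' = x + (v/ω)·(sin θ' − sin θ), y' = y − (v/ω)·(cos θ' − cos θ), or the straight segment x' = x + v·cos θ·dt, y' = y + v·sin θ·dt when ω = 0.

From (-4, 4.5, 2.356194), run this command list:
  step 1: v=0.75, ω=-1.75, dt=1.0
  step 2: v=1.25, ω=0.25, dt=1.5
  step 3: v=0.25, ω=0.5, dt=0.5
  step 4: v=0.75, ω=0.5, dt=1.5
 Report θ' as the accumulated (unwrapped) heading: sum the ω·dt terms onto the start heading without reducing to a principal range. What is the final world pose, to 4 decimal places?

(-2.6171, 7.6938, 1.9812)

step 1: θ'=0.6062 (R=-0.4286) → pose (-3.9411, 5.1553, 0.6062)
step 2: θ'=0.9812 (R=5.0000) → pose (-2.6340, 6.4842, 0.9812)
step 3: θ'=1.2312 (R=0.5000) → pose (-2.5782, 6.5957, 1.2312)
step 4: θ'=1.9812 (R=1.5000) → pose (-2.6171, 7.6938, 1.9812)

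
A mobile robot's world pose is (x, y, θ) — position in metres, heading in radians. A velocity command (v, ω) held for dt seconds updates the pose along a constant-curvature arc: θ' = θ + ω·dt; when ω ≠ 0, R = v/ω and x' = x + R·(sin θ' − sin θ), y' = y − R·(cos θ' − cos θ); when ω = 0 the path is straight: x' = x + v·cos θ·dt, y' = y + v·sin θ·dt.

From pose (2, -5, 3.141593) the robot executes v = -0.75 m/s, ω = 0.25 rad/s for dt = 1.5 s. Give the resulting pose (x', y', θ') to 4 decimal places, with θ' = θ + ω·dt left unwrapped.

θ' = 3.1416 + 0.25·1.5 = 3.5166
R = v/ω = -0.75/0.25 = -3.0000
x' = 2 + -3.0000·(sin 3.5166 − sin 3.1416) = 3.0988
y' = -5 − -3.0000·(cos 3.5166 − cos 3.1416) = -4.7915

(3.0988, -4.7915, 3.5166)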